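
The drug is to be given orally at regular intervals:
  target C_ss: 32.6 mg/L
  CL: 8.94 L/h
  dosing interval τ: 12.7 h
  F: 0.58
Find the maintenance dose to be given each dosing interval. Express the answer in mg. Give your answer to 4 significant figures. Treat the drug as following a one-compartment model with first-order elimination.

At steady state, F × (Dose/τ) = Css × CL.
Dose = Css × CL × τ / F = 32.6 × 8.940 × 12.7 / 0.58 = 6382 mg

6382 mg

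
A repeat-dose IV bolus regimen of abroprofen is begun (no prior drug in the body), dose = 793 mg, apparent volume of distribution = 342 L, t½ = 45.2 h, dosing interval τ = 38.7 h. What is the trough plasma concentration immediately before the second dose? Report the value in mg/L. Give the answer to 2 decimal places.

C₀ per dose = Dose / Vd = 793 / 342 = 2.319 mg/L
k = ln2 / t½ = 0.693147 / 45.2 = 0.01534 h⁻¹
Fraction remaining after one interval: r = e^(−kτ) = e^(−0.01534 × 38.7) = 0.5523
Before dose 2, 1 dose has been given (aged 1τ).
C_trough = C₀ × r = 2.319 × 0.5523 = 1.281 mg/L

1.28 mg/L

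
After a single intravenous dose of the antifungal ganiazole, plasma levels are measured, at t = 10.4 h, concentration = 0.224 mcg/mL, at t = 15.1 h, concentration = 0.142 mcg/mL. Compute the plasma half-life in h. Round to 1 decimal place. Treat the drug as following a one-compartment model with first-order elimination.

k = ln(C₁/C₂) / (t₂ − t₁) = ln(0.224/0.142) / (15.1 − 10.4)
  = 0.4558 / 4.700 = 0.09698 h⁻¹
t½ = ln2 / k = 0.693147 / 0.09698 = 7.147 h

7.1 h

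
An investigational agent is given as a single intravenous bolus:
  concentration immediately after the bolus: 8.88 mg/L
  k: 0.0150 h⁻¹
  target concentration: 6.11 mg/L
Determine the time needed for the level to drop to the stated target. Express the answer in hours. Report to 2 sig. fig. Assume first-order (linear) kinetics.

t = ln(C₀ / C) / k = ln(8.880 / 6.11) / 0.01500
  = ln(1.453) / 0.01500 = 0.3736 / 0.01500 = 24.91 h

25 h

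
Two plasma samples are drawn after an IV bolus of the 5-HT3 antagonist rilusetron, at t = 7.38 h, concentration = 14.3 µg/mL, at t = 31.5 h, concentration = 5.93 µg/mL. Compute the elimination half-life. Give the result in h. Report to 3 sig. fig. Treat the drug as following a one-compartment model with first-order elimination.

k = ln(C₁/C₂) / (t₂ − t₁) = ln(14.3/5.93) / (31.5 − 7.38)
  = 0.8802 / 24.12 = 0.03649 h⁻¹
t½ = ln2 / k = 0.693147 / 0.03649 = 19.00 h

19.0 h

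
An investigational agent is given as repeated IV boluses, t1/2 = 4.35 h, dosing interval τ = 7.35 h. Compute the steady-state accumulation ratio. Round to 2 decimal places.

1.45

k = ln2 / t½ = 0.693147 / 4.35 = 0.1593 h⁻¹
e^(−kτ) = e^(−0.1593 × 7.35) = 0.3101
Accumulation ratio R = 1 / (1 − e^(−kτ)) = 1 / (1 − 0.3101) = 1.449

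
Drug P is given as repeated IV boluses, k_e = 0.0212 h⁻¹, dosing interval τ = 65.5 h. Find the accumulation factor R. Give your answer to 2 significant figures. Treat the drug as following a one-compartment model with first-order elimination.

e^(−kτ) = e^(−0.02120 × 65.5) = 0.2494
Accumulation ratio R = 1 / (1 − e^(−kτ)) = 1 / (1 − 0.2494) = 1.332

1.3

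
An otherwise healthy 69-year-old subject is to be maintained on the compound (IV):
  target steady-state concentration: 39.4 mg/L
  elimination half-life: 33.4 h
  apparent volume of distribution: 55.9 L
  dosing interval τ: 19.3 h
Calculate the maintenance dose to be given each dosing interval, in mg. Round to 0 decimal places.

k = ln2 / t½ = 0.693147 / 33.4 = 0.02075 h⁻¹
CL = k × Vd = 0.02075 × 55.9 = 1.160 L/h
At steady state, Dose/τ = Css × CL.
Dose = Css × CL × τ = 39.4 × 1.160 × 19.3 = 882.1 mg

882 mg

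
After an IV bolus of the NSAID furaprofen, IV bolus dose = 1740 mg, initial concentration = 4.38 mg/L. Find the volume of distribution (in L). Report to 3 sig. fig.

397 L

Vd = Dose / C₀ = 1740 / 4.38 = 397.3 L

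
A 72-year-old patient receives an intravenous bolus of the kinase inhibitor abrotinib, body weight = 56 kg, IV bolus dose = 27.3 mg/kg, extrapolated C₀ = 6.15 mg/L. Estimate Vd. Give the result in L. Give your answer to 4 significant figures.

Dose = 27.3 × 56 = 1529 mg
Vd = Dose / C₀ = 1529 / 6.15 = 248.6 L

248.6 L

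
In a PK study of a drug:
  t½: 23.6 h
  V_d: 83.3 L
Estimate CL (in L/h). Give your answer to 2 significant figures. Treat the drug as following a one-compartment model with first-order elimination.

k = ln2 / t½ = 0.693147 / 23.6 = 0.02937 h⁻¹
CL = k × Vd = 0.02937 × 83.3 = 2.447 L/h

2.4 L/h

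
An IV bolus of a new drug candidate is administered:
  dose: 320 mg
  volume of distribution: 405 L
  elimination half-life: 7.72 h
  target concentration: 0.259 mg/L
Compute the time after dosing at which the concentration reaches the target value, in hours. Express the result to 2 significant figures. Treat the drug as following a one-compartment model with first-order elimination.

C₀ = Dose / Vd = 320.0 / 405 = 0.7901 mg/L
k = ln2 / t½ = 0.693147 / 7.72 = 0.08979 h⁻¹
t = ln(C₀ / C) / k = ln(0.7901 / 0.259) / 0.08979
  = ln(3.051) / 0.08979 = 1.115 / 0.08979 = 12.42 h

12 h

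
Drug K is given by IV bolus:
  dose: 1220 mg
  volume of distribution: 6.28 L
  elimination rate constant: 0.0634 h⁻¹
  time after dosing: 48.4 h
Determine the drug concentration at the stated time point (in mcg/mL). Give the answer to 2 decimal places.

C₀ = Dose / Vd = 1220 / 6.28 = 194.3 mg/L
C = C₀ · e^(−k·t) = 194.3 × e^(−0.06340 × 48.4)
  = 194.3 × 0.04649 = 9.033 mg/L
(9.033 mg/L = 9.033 mcg/mL)

9.03 mcg/mL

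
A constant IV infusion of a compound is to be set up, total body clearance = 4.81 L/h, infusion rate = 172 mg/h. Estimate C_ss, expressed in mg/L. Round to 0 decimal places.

36 mg/L

At steady state Css = R₀ / CL = 172 / 4.810 = 35.76 mg/L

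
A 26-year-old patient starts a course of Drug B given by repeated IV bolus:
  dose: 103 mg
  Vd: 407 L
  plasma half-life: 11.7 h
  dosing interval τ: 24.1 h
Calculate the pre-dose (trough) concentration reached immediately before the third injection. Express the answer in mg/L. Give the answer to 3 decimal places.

0.075 mg/L

C₀ per dose = Dose / Vd = 103 / 407 = 0.2531 mg/L
k = ln2 / t½ = 0.693147 / 11.7 = 0.05924 h⁻¹
Fraction remaining after one interval: r = e^(−kτ) = e^(−0.05924 × 24.1) = 0.2399
Before dose 3, 2 doses have been given (aged 1τ, 2τ).
C_trough = C₀ × (r + r²) = 0.2531 × (0.2399 + 0.05755) = 0.07528 mg/L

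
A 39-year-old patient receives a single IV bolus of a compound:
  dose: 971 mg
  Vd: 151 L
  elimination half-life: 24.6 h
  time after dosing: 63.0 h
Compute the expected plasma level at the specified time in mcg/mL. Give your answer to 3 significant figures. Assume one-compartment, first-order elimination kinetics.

1.09 mcg/mL

C₀ = Dose / Vd = 971.0 / 151 = 6.430 mg/L
k = ln2 / t½ = 0.693147 / 24.6 = 0.02818 h⁻¹
C = C₀ · e^(−k·t) = 6.430 × e^(−0.02818 × 63.0)
  = 6.430 × 0.1694 = 1.089 mg/L
(1.089 mg/L = 1.089 mcg/mL)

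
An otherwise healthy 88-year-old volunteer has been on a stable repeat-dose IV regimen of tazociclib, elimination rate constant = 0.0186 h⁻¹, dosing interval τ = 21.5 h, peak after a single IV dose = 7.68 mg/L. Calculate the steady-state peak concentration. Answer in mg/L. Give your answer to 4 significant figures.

23.30 mg/L

e^(−kτ) = e^(−0.01860 × 21.5) = 0.6704
Accumulation ratio R = 1 / (1 − e^(−kτ)) = 1 / (1 − 0.6704) = 3.034
Steady-state peak = C₀ × R = 7.68 × 3.034 = 23.30 mg/L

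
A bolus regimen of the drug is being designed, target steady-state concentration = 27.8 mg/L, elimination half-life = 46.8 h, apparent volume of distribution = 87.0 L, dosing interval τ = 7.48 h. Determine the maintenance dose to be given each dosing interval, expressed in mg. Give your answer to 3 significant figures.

k = ln2 / t½ = 0.693147 / 46.8 = 0.01481 h⁻¹
CL = k × Vd = 0.01481 × 87.0 = 1.288 L/h
At steady state, Dose/τ = Css × CL.
Dose = Css × CL × τ = 27.8 × 1.288 × 7.48 = 267.8 mg

268 mg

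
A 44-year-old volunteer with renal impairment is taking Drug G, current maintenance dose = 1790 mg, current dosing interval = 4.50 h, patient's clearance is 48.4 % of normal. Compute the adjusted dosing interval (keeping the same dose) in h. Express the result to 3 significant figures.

9.30 h

To keep the same average steady-state level, dosing rate must scale with clearance.
CL ratio = 48.4 / 100 = 0.4840
New interval (same dose) = 4.50 / 0.4840 = 9.298 h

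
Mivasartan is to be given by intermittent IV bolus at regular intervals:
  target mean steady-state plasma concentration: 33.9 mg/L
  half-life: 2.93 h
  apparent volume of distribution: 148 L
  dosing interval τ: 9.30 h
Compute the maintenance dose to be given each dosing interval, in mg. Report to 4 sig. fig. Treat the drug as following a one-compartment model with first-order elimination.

11040 mg

k = ln2 / t½ = 0.693147 / 2.93 = 0.2366 h⁻¹
CL = k × Vd = 0.2366 × 148 = 35.02 L/h
At steady state, Dose/τ = Css × CL.
Dose = Css × CL × τ = 33.9 × 35.02 × 9.30 = 11040 mg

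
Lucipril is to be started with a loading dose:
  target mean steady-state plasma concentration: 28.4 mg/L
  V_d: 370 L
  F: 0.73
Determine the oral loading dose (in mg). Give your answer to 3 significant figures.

LD = Css × Vd / F = 28.4 × 370 / 0.73 = 14390 mg

14400 mg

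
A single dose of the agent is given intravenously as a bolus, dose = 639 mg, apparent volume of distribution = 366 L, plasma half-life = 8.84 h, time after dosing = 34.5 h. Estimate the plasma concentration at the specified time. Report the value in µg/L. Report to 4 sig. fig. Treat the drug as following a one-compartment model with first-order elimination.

C₀ = Dose / Vd = 639.0 / 366 = 1.746 mg/L
k = ln2 / t½ = 0.693147 / 8.84 = 0.07841 h⁻¹
C = C₀ · e^(−k·t) = 1.746 × e^(−0.07841 × 34.5)
  = 1.746 × 0.06686 = 0.1167 mg/L
Convert: 0.1167 mg/L × 1000 = 116.7 µg/L

116.7 µg/L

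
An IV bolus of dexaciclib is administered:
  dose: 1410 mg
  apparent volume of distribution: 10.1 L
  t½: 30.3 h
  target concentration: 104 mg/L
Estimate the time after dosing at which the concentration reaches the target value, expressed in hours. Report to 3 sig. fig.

C₀ = Dose / Vd = 1410 / 10.1 = 139.6 mg/L
k = ln2 / t½ = 0.693147 / 30.3 = 0.02288 h⁻¹
t = ln(C₀ / C) / k = ln(139.6 / 104) / 0.02288
  = ln(1.342) / 0.02288 = 0.2942 / 0.02288 = 12.86 h

12.9 h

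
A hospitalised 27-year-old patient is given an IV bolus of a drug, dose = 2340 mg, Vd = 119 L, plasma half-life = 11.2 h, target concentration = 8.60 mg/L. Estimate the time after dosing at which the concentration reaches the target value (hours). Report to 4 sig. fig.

13.36 h

C₀ = Dose / Vd = 2340 / 119 = 19.66 mg/L
k = ln2 / t½ = 0.693147 / 11.2 = 0.06189 h⁻¹
t = ln(C₀ / C) / k = ln(19.66 / 8.60) / 0.06189
  = ln(2.286) / 0.06189 = 0.8268 / 0.06189 = 13.36 h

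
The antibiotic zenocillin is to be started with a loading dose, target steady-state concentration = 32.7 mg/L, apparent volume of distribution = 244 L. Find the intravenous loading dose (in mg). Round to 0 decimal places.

LD = Css × Vd = 32.7 × 244 = 7979 mg

7979 mg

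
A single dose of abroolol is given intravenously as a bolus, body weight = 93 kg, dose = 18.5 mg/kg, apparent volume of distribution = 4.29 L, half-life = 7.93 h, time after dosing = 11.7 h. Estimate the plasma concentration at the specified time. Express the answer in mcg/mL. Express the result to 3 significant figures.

144 mcg/mL

Total dose = 18.5 × 93 = 1721 mg
C₀ = Dose / Vd = 1721 / 4.29 = 401.2 mg/L
k = ln2 / t½ = 0.693147 / 7.93 = 0.08741 h⁻¹
C = C₀ · e^(−k·t) = 401.2 × e^(−0.08741 × 11.7)
  = 401.2 × 0.3596 = 144.3 mg/L
(144.3 mg/L = 144.3 mcg/mL)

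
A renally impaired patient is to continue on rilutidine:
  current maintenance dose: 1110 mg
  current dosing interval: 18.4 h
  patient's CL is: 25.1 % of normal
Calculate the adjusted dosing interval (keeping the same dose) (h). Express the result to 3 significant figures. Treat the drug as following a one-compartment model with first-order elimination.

73.3 h

To keep the same average steady-state level, dosing rate must scale with clearance.
CL ratio = 25.1 / 100 = 0.2510
New interval (same dose) = 18.4 / 0.2510 = 73.31 h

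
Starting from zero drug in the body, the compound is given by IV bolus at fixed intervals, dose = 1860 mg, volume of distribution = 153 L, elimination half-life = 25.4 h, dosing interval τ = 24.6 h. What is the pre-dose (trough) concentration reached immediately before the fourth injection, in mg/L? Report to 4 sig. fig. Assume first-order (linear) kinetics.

C₀ per dose = Dose / Vd = 1860 / 153 = 12.16 mg/L
k = ln2 / t½ = 0.693147 / 25.4 = 0.02729 h⁻¹
Fraction remaining after one interval: r = e^(−kτ) = e^(−0.02729 × 24.6) = 0.5110
Before dose 4, 3 doses have been given (aged 1τ, 2τ, 3τ).
C_trough = C₀ × (r + r² + … + r^3) = C₀ × r(1−r^3)/(1−r)
        = 12.16 × 0.5110 × (1 − 0.1334) / (1 − 0.5110) = 11.01 mg/L

11.01 mg/L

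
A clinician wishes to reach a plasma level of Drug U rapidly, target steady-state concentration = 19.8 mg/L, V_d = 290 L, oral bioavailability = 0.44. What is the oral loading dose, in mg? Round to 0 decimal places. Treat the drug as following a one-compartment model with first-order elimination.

LD = Css × Vd / F = 19.8 × 290 / 0.44 = 13050 mg

13050 mg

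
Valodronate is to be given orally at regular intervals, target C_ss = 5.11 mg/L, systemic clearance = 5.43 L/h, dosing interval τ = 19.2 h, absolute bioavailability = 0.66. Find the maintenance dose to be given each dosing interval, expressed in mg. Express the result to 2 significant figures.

810 mg

At steady state, F × (Dose/τ) = Css × CL.
Dose = Css × CL × τ / F = 5.11 × 5.430 × 19.2 / 0.66 = 807.2 mg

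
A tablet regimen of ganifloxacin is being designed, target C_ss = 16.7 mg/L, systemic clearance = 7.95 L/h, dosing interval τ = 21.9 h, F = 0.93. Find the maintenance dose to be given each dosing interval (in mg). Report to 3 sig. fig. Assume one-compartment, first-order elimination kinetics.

3130 mg

At steady state, F × (Dose/τ) = Css × CL.
Dose = Css × CL × τ / F = 16.7 × 7.950 × 21.9 / 0.93 = 3126 mg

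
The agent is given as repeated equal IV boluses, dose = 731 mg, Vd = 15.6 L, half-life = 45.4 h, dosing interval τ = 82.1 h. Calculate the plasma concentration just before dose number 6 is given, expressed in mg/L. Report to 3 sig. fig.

18.7 mg/L

C₀ per dose = Dose / Vd = 731 / 15.6 = 46.86 mg/L
k = ln2 / t½ = 0.693147 / 45.4 = 0.01527 h⁻¹
Fraction remaining after one interval: r = e^(−kτ) = e^(−0.01527 × 82.1) = 0.2855
Before dose 6, 5 doses have been given (aged 1τ, 2τ, 3τ, 4τ, 5τ).
C_trough = C₀ × (r + r² + … + r^5) = C₀ × r(1−r^5)/(1−r)
        = 46.86 × 0.2855 × (1 − 0.001897) / (1 − 0.2855) = 18.69 mg/L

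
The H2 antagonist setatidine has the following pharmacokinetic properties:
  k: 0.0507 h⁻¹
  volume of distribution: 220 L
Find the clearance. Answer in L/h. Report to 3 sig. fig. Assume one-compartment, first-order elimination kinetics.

CL = k × Vd = 0.0507 × 220 = 11.15 L/h

11.2 L/h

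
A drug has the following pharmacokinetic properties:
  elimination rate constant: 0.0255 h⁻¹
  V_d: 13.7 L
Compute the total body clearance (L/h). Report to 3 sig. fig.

0.349 L/h

CL = k × Vd = 0.0255 × 13.7 = 0.3494 L/h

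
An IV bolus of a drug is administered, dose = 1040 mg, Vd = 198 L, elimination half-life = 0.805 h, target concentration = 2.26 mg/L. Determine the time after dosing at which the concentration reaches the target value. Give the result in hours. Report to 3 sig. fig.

0.979 h

C₀ = Dose / Vd = 1040 / 198 = 5.253 mg/L
k = ln2 / t½ = 0.693147 / 0.805 = 0.8611 h⁻¹
t = ln(C₀ / C) / k = ln(5.253 / 2.26) / 0.8611
  = ln(2.324) / 0.8611 = 0.8433 / 0.8611 = 0.9793 h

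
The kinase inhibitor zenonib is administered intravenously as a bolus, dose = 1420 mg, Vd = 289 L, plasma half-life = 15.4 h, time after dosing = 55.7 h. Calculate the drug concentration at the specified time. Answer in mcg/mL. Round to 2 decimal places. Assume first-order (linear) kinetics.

0.40 mcg/mL

C₀ = Dose / Vd = 1420 / 289 = 4.913 mg/L
k = ln2 / t½ = 0.693147 / 15.4 = 0.04501 h⁻¹
C = C₀ · e^(−k·t) = 4.913 × e^(−0.04501 × 55.7)
  = 4.913 × 0.08151 = 0.4005 mg/L
(0.4005 mg/L = 0.4005 mcg/mL)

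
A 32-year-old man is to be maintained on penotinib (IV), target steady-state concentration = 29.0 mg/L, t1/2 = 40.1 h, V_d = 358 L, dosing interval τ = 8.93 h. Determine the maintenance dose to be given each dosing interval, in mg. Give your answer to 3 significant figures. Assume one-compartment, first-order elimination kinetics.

1600 mg

k = ln2 / t½ = 0.693147 / 40.1 = 0.01729 h⁻¹
CL = k × Vd = 0.01729 × 358 = 6.190 L/h
At steady state, Dose/τ = Css × CL.
Dose = Css × CL × τ = 29.0 × 6.190 × 8.93 = 1603 mg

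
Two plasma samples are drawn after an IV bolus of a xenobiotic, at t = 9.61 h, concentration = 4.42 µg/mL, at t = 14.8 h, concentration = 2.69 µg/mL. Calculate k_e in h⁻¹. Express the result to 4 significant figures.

k = ln(C₁/C₂) / (t₂ − t₁) = ln(4.42/2.69) / (14.8 − 9.61)
  = 0.4966 / 5.190 = 0.09568 h⁻¹

0.09568 h⁻¹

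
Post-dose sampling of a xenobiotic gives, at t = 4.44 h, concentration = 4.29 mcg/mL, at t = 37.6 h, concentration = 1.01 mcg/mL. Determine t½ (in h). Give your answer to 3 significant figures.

k = ln(C₁/C₂) / (t₂ − t₁) = ln(4.29/1.01) / (37.6 − 4.44)
  = 1.446 / 33.16 = 0.04361 h⁻¹
t½ = ln2 / k = 0.693147 / 0.04361 = 15.89 h

15.9 h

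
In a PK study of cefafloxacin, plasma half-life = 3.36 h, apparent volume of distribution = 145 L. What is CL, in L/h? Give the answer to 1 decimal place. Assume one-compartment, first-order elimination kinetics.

k = ln2 / t½ = 0.693147 / 3.36 = 0.2063 h⁻¹
CL = k × Vd = 0.2063 × 145 = 29.91 L/h

29.9 L/h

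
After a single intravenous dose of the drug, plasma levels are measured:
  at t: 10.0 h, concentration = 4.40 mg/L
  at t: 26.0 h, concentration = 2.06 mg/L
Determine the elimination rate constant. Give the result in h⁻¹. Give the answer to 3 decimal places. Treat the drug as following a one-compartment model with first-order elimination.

0.047 h⁻¹

k = ln(C₁/C₂) / (t₂ − t₁) = ln(4.40/2.06) / (26.0 − 10.0)
  = 0.7589 / 16.00 = 0.04743 h⁻¹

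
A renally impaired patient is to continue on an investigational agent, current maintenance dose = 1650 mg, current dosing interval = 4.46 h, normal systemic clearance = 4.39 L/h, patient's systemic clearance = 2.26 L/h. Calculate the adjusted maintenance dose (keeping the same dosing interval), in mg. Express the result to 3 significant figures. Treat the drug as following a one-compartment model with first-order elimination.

To keep the same average steady-state level, dosing rate must scale with clearance.
CL ratio = 2.26 / 4.39 = 0.5148
New dose (same interval) = 1650 × 0.5148 = 849.4 mg

849 mg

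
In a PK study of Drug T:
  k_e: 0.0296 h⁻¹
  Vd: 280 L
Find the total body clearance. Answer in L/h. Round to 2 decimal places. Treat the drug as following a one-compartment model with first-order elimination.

8.29 L/h

CL = k × Vd = 0.0296 × 280 = 8.288 L/h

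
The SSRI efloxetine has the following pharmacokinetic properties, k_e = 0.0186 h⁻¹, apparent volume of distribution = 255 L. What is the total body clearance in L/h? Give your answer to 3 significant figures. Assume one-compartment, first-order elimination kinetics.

4.74 L/h

CL = k × Vd = 0.0186 × 255 = 4.743 L/h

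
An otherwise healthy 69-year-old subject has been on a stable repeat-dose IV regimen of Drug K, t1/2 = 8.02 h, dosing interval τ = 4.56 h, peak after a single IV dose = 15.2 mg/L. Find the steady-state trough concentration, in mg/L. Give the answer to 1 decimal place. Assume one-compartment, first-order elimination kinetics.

k = ln2 / t½ = 0.693147 / 8.02 = 0.08643 h⁻¹
e^(−kτ) = e^(−0.08643 × 4.56) = 0.6743
Accumulation ratio R = 1 / (1 − e^(−kτ)) = 1 / (1 − 0.6743) = 3.070
Steady-state trough = C₀ × R × e^(−kτ) = 15.2 × 3.070 × 0.6743 = 31.47 mg/L

31.5 mg/L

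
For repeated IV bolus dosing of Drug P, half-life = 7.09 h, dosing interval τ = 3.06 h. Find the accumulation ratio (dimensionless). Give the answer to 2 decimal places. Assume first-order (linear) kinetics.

3.87

k = ln2 / t½ = 0.693147 / 7.09 = 0.09776 h⁻¹
e^(−kτ) = e^(−0.09776 × 3.06) = 0.7415
Accumulation ratio R = 1 / (1 − e^(−kτ)) = 1 / (1 − 0.7415) = 3.868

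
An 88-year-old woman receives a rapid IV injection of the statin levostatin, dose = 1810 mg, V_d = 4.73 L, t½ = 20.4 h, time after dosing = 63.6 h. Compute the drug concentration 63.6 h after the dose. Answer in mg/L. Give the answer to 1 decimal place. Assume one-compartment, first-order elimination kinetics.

44.1 mg/L

C₀ = Dose / Vd = 1810 / 4.73 = 382.7 mg/L
k = ln2 / t½ = 0.693147 / 20.4 = 0.03398 h⁻¹
C = C₀ · e^(−k·t) = 382.7 × e^(−0.03398 × 63.6)
  = 382.7 × 0.1152 = 44.09 mg/L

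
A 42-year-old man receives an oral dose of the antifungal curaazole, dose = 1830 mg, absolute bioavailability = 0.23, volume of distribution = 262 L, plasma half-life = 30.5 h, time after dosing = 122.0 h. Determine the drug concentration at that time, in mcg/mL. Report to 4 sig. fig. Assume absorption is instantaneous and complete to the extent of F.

0.1004 mcg/mL

Amount reaching circulation = F × Dose = 0.23 × 1830 = 420.9 mg
C₀ = F·Dose / Vd = 420.9 / 262 = 1.606 mg/L
k = ln2 / t½ = 0.693147 / 30.5 = 0.02273 h⁻¹
t / t½ = 122.0 / 30.5 = 4 half-lives
C = C₀ × (1/2)^4 = 1.606 × 0.06250 = 0.1004 mg/L
(0.1004 mg/L = 0.1004 mcg/mL)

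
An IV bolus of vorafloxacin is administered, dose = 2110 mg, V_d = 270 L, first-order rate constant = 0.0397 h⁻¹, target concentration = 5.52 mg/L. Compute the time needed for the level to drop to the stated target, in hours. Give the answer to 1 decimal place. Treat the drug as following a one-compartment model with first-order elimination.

C₀ = Dose / Vd = 2110 / 270 = 7.815 mg/L
t = ln(C₀ / C) / k = ln(7.815 / 5.52) / 0.03970
  = ln(1.416) / 0.03970 = 0.3478 / 0.03970 = 8.761 h

8.8 h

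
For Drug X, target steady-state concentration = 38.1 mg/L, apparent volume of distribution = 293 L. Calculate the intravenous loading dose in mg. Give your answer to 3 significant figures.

LD = Css × Vd = 38.1 × 293 = 11160 mg

11200 mg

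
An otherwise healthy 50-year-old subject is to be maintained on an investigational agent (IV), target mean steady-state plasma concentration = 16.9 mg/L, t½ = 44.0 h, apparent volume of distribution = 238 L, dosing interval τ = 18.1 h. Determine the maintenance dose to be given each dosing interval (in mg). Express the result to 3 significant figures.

k = ln2 / t½ = 0.693147 / 44.0 = 0.01575 h⁻¹
CL = k × Vd = 0.01575 × 238 = 3.749 L/h
At steady state, Dose/τ = Css × CL.
Dose = Css × CL × τ = 16.9 × 3.749 × 18.1 = 1147 mg

1150 mg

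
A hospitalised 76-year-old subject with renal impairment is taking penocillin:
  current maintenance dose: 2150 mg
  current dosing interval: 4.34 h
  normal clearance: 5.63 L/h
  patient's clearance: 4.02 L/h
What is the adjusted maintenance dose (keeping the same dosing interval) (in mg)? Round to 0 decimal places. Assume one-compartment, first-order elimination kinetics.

To keep the same average steady-state level, dosing rate must scale with clearance.
CL ratio = 4.02 / 5.63 = 0.7140
New dose (same interval) = 2150 × 0.7140 = 1535 mg

1535 mg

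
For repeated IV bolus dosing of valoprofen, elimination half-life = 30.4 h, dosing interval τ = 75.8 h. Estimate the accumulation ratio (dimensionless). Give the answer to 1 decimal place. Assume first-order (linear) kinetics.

k = ln2 / t½ = 0.693147 / 30.4 = 0.02280 h⁻¹
e^(−kτ) = e^(−0.02280 × 75.8) = 0.1776
Accumulation ratio R = 1 / (1 − e^(−kτ)) = 1 / (1 − 0.1776) = 1.216

1.2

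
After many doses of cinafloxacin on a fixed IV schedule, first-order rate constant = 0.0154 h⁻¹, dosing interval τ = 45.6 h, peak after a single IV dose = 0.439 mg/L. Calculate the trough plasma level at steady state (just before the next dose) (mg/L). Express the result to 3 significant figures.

e^(−kτ) = e^(−0.01540 × 45.6) = 0.4955
Accumulation ratio R = 1 / (1 − e^(−kτ)) = 1 / (1 − 0.4955) = 1.982
Steady-state trough = C₀ × R × e^(−kτ) = 0.439 × 1.982 × 0.4955 = 0.4311 mg/L

0.431 mg/L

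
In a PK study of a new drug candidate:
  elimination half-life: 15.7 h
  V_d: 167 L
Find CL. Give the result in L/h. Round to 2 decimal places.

7.37 L/h

k = ln2 / t½ = 0.693147 / 15.7 = 0.04415 h⁻¹
CL = k × Vd = 0.04415 × 167 = 7.373 L/h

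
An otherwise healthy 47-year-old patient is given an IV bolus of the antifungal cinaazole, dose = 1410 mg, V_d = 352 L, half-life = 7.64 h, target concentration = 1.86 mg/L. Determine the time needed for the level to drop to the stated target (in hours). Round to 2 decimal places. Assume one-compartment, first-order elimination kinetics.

8.46 h

C₀ = Dose / Vd = 1410 / 352 = 4.006 mg/L
k = ln2 / t½ = 0.693147 / 7.64 = 0.09073 h⁻¹
t = ln(C₀ / C) / k = ln(4.006 / 1.86) / 0.09073
  = ln(2.154) / 0.09073 = 0.7673 / 0.09073 = 8.457 h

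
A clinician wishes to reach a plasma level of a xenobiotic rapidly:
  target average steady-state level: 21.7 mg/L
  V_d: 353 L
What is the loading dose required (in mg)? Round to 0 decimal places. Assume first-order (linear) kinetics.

7660 mg

LD = Css × Vd = 21.7 × 353 = 7660 mg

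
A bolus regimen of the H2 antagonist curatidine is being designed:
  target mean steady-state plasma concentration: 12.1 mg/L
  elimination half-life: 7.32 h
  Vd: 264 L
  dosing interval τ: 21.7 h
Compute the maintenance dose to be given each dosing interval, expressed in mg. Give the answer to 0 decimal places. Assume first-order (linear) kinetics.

k = ln2 / t½ = 0.693147 / 7.32 = 0.09469 h⁻¹
CL = k × Vd = 0.09469 × 264 = 25.00 L/h
At steady state, Dose/τ = Css × CL.
Dose = Css × CL × τ = 12.1 × 25.00 × 21.7 = 6564 mg

6564 mg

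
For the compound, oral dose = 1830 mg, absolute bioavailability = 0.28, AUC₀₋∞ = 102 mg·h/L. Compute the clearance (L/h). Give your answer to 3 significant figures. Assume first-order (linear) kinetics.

5.02 L/h

CL = F·Dose / AUC = 0.28 × 1830 / 102 = 5.024 L/h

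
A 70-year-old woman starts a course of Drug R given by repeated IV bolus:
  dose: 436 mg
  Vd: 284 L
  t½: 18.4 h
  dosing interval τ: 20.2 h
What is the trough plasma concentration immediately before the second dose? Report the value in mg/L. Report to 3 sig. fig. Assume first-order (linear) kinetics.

0.717 mg/L

C₀ per dose = Dose / Vd = 436 / 284 = 1.535 mg/L
k = ln2 / t½ = 0.693147 / 18.4 = 0.03767 h⁻¹
Fraction remaining after one interval: r = e^(−kτ) = e^(−0.03767 × 20.2) = 0.4672
Before dose 2, 1 dose has been given (aged 1τ).
C_trough = C₀ × r = 1.535 × 0.4672 = 0.7172 mg/L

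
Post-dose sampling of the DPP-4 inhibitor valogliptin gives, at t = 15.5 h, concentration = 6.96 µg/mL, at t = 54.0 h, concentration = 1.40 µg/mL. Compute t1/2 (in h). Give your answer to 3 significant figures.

k = ln(C₁/C₂) / (t₂ − t₁) = ln(6.96/1.40) / (54.0 − 15.5)
  = 1.604 / 38.50 = 0.04166 h⁻¹
t½ = ln2 / k = 0.693147 / 0.04166 = 16.64 h

16.6 h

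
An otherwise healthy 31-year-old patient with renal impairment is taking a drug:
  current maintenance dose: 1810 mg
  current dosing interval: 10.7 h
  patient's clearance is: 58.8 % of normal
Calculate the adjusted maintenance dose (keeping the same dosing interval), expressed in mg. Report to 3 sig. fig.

To keep the same average steady-state level, dosing rate must scale with clearance.
CL ratio = 58.8 / 100 = 0.5880
New dose (same interval) = 1810 × 0.5880 = 1064 mg

1060 mg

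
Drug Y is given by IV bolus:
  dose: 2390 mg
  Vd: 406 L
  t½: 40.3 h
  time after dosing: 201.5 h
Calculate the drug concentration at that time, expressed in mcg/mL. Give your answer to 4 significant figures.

C₀ = Dose / Vd = 2390 / 406 = 5.887 mg/L
k = ln2 / t½ = 0.693147 / 40.3 = 0.01720 h⁻¹
t / t½ = 201.5 / 40.3 = 5 half-lives
C = C₀ × (1/2)^5 = 5.887 × 0.03125 = 0.1840 mg/L
(0.1840 mg/L = 0.1840 mcg/mL)

0.1840 mcg/mL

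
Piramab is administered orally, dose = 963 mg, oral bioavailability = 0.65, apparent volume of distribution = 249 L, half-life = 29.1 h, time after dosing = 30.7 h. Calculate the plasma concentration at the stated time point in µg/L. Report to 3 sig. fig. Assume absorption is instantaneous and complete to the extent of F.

Amount reaching circulation = F × Dose = 0.65 × 963.0 = 626.0 mg
C₀ = F·Dose / Vd = 626.0 / 249 = 2.514 mg/L
k = ln2 / t½ = 0.693147 / 29.1 = 0.02382 h⁻¹
C = C₀ · e^(−k·t) = 2.514 × e^(−0.02382 × 30.7)
  = 2.514 × 0.4813 = 1.210 mg/L
Convert: 1.210 mg/L × 1000 = 1210 µg/L

1210 µg/L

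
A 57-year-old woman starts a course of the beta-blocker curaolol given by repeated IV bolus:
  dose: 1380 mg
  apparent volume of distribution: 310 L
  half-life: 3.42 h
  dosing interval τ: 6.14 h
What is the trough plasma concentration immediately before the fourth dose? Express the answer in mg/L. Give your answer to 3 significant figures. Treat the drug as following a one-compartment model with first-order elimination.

1.76 mg/L

C₀ per dose = Dose / Vd = 1380 / 310 = 4.452 mg/L
k = ln2 / t½ = 0.693147 / 3.42 = 0.2027 h⁻¹
Fraction remaining after one interval: r = e^(−kτ) = e^(−0.2027 × 6.14) = 0.2881
Before dose 4, 3 doses have been given (aged 1τ, 2τ, 3τ).
C_trough = C₀ × (r + r² + … + r^3) = C₀ × r(1−r^3)/(1−r)
        = 4.452 × 0.2881 × (1 − 0.02391) / (1 − 0.2881) = 1.759 mg/L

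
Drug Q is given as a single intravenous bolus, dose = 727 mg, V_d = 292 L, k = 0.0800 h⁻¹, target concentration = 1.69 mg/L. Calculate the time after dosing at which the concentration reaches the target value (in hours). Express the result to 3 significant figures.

4.84 h

C₀ = Dose / Vd = 727.0 / 292 = 2.490 mg/L
t = ln(C₀ / C) / k = ln(2.490 / 1.69) / 0.08000
  = ln(1.473) / 0.08000 = 0.3873 / 0.08000 = 4.841 h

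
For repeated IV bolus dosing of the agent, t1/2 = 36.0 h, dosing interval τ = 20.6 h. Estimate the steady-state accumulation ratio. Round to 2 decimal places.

k = ln2 / t½ = 0.693147 / 36.0 = 0.01925 h⁻¹
e^(−kτ) = e^(−0.01925 × 20.6) = 0.6726
Accumulation ratio R = 1 / (1 − e^(−kτ)) = 1 / (1 − 0.6726) = 3.054

3.05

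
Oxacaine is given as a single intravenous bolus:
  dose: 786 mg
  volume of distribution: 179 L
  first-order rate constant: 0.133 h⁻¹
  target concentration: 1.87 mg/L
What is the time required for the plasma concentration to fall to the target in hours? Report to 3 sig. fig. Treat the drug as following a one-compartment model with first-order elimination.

6.42 h

C₀ = Dose / Vd = 786.0 / 179 = 4.391 mg/L
t = ln(C₀ / C) / k = ln(4.391 / 1.87) / 0.1330
  = ln(2.348) / 0.1330 = 0.8536 / 0.1330 = 6.418 h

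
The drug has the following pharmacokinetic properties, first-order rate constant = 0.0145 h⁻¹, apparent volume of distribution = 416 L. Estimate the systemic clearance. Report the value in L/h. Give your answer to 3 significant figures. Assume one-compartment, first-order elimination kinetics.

6.03 L/h

CL = k × Vd = 0.0145 × 416 = 6.032 L/h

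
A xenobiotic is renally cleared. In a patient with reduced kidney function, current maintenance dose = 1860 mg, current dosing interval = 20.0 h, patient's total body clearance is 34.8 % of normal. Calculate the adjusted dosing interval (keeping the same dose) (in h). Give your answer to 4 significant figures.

57.47 h

To keep the same average steady-state level, dosing rate must scale with clearance.
CL ratio = 34.8 / 100 = 0.3480
New interval (same dose) = 20.0 / 0.3480 = 57.47 h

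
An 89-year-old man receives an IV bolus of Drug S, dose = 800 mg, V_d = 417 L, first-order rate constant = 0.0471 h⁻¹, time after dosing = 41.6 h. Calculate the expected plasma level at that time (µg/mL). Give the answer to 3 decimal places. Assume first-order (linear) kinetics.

0.270 µg/mL

C₀ = Dose / Vd = 800.0 / 417 = 1.918 mg/L
C = C₀ · e^(−k·t) = 1.918 × e^(−0.04710 × 41.6)
  = 1.918 × 0.1409 = 0.2702 mg/L
(0.2702 mg/L = 0.2702 µg/mL)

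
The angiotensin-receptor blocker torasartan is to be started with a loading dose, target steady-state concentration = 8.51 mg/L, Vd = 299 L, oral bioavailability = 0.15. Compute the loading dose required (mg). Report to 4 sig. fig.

16960 mg

LD = Css × Vd / F = 8.51 × 299 / 0.15 = 16960 mg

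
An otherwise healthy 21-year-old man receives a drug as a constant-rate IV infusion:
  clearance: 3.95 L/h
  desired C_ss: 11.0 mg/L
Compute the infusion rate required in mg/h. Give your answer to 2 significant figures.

43 mg/h

At steady state, infusion rate R₀ = Css × CL = 11.0 × 3.950 = 43.45 mg/h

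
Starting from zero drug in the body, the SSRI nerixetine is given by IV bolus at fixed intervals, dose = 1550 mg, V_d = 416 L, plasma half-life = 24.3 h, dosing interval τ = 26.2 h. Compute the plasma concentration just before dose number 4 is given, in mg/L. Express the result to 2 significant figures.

3.0 mg/L

C₀ per dose = Dose / Vd = 1550 / 416 = 3.726 mg/L
k = ln2 / t½ = 0.693147 / 24.3 = 0.02852 h⁻¹
Fraction remaining after one interval: r = e^(−kτ) = e^(−0.02852 × 26.2) = 0.4737
Before dose 4, 3 doses have been given (aged 1τ, 2τ, 3τ).
C_trough = C₀ × (r + r² + … + r^3) = C₀ × r(1−r^3)/(1−r)
        = 3.726 × 0.4737 × (1 − 0.1063) / (1 − 0.4737) = 2.997 mg/L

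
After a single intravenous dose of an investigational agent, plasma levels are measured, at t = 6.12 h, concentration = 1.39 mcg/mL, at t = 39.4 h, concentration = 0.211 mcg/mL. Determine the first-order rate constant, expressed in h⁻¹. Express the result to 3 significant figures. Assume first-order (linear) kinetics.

k = ln(C₁/C₂) / (t₂ − t₁) = ln(1.39/0.211) / (39.4 − 6.12)
  = 1.885 / 33.28 = 0.05664 h⁻¹

0.0566 h⁻¹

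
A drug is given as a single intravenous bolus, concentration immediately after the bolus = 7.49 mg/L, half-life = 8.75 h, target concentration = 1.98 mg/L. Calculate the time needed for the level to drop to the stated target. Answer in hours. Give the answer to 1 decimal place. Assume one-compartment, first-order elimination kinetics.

16.8 h

k = ln2 / t½ = 0.693147 / 8.75 = 0.07922 h⁻¹
t = ln(C₀ / C) / k = ln(7.490 / 1.98) / 0.07922
  = ln(3.783) / 0.07922 = 1.331 / 0.07922 = 16.80 h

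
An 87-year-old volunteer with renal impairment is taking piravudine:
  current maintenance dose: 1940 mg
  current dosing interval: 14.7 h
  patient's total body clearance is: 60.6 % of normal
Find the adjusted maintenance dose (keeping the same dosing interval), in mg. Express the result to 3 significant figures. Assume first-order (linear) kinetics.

To keep the same average steady-state level, dosing rate must scale with clearance.
CL ratio = 60.6 / 100 = 0.6060
New dose (same interval) = 1940 × 0.6060 = 1176 mg

1180 mg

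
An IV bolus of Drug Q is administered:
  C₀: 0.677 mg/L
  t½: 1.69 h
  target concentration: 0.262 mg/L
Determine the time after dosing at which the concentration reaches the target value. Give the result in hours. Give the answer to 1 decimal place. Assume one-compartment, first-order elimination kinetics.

2.3 h

k = ln2 / t½ = 0.693147 / 1.69 = 0.4101 h⁻¹
t = ln(C₀ / C) / k = ln(0.6770 / 0.262) / 0.4101
  = ln(2.584) / 0.4101 = 0.9493 / 0.4101 = 2.315 h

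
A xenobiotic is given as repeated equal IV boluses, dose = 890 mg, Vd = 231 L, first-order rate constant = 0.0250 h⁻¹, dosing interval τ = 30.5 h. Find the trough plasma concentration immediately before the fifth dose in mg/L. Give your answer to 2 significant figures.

C₀ per dose = Dose / Vd = 890 / 231 = 3.853 mg/L
Fraction remaining after one interval: r = e^(−kτ) = e^(−0.02500 × 30.5) = 0.4665
Before dose 5, 4 doses have been given (aged 1τ, 2τ, 3τ, 4τ).
C_trough = C₀ × (r + r² + … + r^4) = C₀ × r(1−r^4)/(1−r)
        = 3.853 × 0.4665 × (1 − 0.04736) / (1 − 0.4665) = 3.210 mg/L

3.2 mg/L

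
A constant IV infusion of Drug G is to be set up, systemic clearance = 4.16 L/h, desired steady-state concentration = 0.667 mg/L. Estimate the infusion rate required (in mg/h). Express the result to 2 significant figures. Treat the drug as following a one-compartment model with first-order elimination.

At steady state, infusion rate R₀ = Css × CL = 0.667 × 4.160 = 2.775 mg/h

2.8 mg/h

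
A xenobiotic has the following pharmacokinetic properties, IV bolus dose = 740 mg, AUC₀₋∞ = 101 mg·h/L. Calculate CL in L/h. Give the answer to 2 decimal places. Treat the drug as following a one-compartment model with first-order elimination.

7.33 L/h

CL = Dose / AUC = 740 / 101 = 7.327 L/h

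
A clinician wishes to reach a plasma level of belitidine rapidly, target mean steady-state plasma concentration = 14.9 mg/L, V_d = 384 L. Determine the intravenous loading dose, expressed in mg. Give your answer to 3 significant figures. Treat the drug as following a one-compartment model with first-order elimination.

LD = Css × Vd = 14.9 × 384 = 5722 mg

5720 mg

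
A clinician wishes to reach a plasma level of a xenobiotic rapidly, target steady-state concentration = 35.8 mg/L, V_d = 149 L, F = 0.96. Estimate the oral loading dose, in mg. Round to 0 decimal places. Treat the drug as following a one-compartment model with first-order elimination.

LD = Css × Vd / F = 35.8 × 149 / 0.96 = 5556 mg

5556 mg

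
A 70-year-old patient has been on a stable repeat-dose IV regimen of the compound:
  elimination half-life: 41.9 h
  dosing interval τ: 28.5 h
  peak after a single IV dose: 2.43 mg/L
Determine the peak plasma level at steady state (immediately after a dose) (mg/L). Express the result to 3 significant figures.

k = ln2 / t½ = 0.693147 / 41.9 = 0.01654 h⁻¹
e^(−kτ) = e^(−0.01654 × 28.5) = 0.6241
Accumulation ratio R = 1 / (1 − e^(−kτ)) = 1 / (1 − 0.6241) = 2.660
Steady-state peak = C₀ × R = 2.43 × 2.660 = 6.464 mg/L

6.46 mg/L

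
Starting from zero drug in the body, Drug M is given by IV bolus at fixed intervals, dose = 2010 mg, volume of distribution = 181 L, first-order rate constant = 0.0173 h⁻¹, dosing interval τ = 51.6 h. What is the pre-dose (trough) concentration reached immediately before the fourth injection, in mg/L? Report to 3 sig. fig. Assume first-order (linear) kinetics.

C₀ per dose = Dose / Vd = 2010 / 181 = 11.10 mg/L
Fraction remaining after one interval: r = e^(−kτ) = e^(−0.01730 × 51.6) = 0.4096
Before dose 4, 3 doses have been given (aged 1τ, 2τ, 3τ).
C_trough = C₀ × (r + r² + … + r^3) = C₀ × r(1−r^3)/(1−r)
        = 11.10 × 0.4096 × (1 − 0.06872) / (1 − 0.4096) = 7.172 mg/L

7.17 mg/L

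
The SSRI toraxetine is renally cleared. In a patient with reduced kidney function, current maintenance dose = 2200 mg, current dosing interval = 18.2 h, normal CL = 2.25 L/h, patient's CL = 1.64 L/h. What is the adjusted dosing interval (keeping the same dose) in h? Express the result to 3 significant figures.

25.0 h

To keep the same average steady-state level, dosing rate must scale with clearance.
CL ratio = 1.64 / 2.25 = 0.7289
New interval (same dose) = 18.2 / 0.7289 = 24.97 h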